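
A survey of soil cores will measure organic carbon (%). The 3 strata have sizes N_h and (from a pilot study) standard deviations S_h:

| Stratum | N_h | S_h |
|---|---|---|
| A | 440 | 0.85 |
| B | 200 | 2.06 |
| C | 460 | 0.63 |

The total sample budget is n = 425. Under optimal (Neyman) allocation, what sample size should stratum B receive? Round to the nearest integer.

Neyman allocation: n_h = n · N_h S_h / Σ N_i S_i, with n = 425.
  stratum A: N_h·S_h = 440·0.85 = 374.00
  stratum B: N_h·S_h = 200·2.06 = 412.00
  stratum C: N_h·S_h = 460·0.63 = 289.80
Σ N_h S_h = 1075.80
n for stratum B = 425·412.00/1075.80 = 162.763 → 163

163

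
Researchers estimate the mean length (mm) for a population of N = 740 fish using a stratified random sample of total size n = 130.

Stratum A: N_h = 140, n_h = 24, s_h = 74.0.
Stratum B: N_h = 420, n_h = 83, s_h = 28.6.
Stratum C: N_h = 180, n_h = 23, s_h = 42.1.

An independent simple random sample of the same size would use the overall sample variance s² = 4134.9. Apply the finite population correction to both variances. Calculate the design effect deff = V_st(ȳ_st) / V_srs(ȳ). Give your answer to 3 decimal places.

V̂(ȳ_st) = Σ W_h² (1 − n_h/N_h) s_h²/n_h, with W_h = N_h/N and N = 740:
  stratum A: (140/740)²·(1 − 24/140)·74.0²/24 = 6.76667
  stratum B: (420/740)²·(1 − 83/420)·28.6²/83 = 2.54724
  stratum C: (180/740)²·(1 − 23/180)·42.1²/23 = 3.9769
V_st = 13.2908
V_srs = (1 − 130/740)·4134.9/130 = 26.2192
deff = V_st / V_srs = 13.2908/26.2192 = 0.5069

deff ≈ 0.507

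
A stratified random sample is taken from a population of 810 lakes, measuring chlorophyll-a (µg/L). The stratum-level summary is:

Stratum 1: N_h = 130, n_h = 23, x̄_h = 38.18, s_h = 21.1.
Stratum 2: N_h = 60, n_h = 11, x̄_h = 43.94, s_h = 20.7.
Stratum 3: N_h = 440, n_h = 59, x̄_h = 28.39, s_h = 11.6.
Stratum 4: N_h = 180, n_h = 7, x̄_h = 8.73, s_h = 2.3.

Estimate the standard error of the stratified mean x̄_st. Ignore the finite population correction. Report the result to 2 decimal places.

SE(x̄_st) ≈ 1.19

V̂(x̄_st) = Σ W_h² s_h²/n_h, with W_h = N_h/N and N = 810:
  stratum 1: (130/810)²·21.1²/23 = 0.498602
  stratum 2: (60/810)²·20.7²/11 = 0.213737
  stratum 3: (440/810)²·11.6²/59 = 0.672976
  stratum 4: (180/810)²·2.3²/7 = 0.0373192
V̂(x̄_st) = 1.42263
SE(x̄_st) = √1.42263 = 1.19274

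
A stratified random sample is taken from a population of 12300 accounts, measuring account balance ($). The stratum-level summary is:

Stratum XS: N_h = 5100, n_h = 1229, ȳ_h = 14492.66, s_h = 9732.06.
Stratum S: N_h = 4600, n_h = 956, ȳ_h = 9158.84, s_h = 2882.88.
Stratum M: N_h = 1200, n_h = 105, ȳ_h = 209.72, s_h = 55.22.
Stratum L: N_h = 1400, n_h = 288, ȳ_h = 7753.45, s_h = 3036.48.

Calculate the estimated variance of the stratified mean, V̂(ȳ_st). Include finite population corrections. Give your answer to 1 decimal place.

V̂(ȳ_st) = Σ W_h² (1 − n_h/N_h) s_h²/n_h, with W_h = N_h/N and N = 12300:
  stratum XS: (5100/12300)²·(1 − 1229/5100)·9732.06²/1229 = 10056.4
  stratum S: (4600/12300)²·(1 − 956/4600)·2882.88²/956 = 963.211
  stratum M: (1200/12300)²·(1 − 105/1200)·55.22²/105 = 0.252225
  stratum L: (1400/12300)²·(1 − 288/1400)·3036.48²/288 = 329.436
V̂(ȳ_st) = 11349.3

V̂(ȳ_st) ≈ 11349.3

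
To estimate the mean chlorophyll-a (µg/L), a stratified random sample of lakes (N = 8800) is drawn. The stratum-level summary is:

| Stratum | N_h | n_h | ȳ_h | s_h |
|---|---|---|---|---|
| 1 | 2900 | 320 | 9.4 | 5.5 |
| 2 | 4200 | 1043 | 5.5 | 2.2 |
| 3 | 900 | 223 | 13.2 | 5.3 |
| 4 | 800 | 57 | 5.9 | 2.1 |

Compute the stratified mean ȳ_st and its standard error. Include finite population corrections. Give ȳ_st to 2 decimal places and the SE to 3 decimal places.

ȳ_st ≈ 7.61, SE ≈ 0.107

ȳ_st = Σ W_h ȳ_h = (2900·9.4 + 4200·5.5 + 900·13.2 + 800·5.9)/8800 = 7.60909
V̂(ȳ_st) = Σ W_h² (1 − n_h/N_h) s_h²/n_h, with W_h = N_h/N and N = 8800:
  stratum 1: (2900/8800)²·(1 − 320/2900)·5.5²/320 = 0.0091333
  stratum 2: (4200/8800)²·(1 − 1043/4200)·2.2²/1043 = 0.000794547
  stratum 3: (900/8800)²·(1 − 223/900)·5.3²/223 = 0.000991089
  stratum 4: (800/8800)²·(1 − 57/800)·2.1²/57 = 0.000593851
V̂(ȳ_st) = 0.0115128
SE(ȳ_st) = √0.0115128 = 0.107298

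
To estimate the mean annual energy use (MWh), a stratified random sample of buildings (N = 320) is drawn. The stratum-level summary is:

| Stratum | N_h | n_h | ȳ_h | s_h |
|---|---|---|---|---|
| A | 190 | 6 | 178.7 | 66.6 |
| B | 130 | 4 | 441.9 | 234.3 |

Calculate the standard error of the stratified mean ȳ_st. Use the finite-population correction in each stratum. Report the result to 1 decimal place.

SE(ȳ_st) ≈ 49.5

V̂(ȳ_st) = Σ W_h² (1 − n_h/N_h) s_h²/n_h, with W_h = N_h/N and N = 320:
  stratum A: (190/320)²·(1 − 6/190)·66.6²/6 = 252.388
  stratum B: (130/320)²·(1 − 4/130)·234.3²/4 = 2195.32
V̂(ȳ_st) = 2447.71
SE(ȳ_st) = √2447.71 = 49.4744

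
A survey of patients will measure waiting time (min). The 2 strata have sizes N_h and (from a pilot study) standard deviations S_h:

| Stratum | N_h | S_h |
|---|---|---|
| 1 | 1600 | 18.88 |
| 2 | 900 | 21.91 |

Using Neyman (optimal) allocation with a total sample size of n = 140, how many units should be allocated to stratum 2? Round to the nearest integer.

Neyman allocation: n_h = n · N_h S_h / Σ N_i S_i, with n = 140.
  stratum 1: N_h·S_h = 1600·18.88 = 30208.00
  stratum 2: N_h·S_h = 900·21.91 = 19719.00
Σ N_h S_h = 49927.00
n for stratum 2 = 140·19719.00/49927.00 = 55.294 → 55

55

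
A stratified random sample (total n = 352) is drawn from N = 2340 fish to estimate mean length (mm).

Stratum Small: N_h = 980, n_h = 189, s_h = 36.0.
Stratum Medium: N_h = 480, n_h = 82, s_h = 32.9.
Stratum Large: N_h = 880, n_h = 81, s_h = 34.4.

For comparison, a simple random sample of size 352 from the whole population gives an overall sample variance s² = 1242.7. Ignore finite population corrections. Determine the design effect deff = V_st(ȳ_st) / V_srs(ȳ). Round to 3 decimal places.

V̂(ȳ_st) = Σ W_h² s_h²/n_h, with W_h = N_h/N and N = 2340:
  stratum Small: (980/2340)²·36.0²/189 = 1.20272
  stratum Medium: (480/2340)²·32.9²/82 = 0.555429
  stratum Large: (880/2340)²·34.4²/81 = 2.06617
V_st = 3.82431
V_srs = s²/n = 1242.7/352 = 3.5304
deff = V_st / V_srs = 3.82431/3.5304 = 1.0833

deff ≈ 1.083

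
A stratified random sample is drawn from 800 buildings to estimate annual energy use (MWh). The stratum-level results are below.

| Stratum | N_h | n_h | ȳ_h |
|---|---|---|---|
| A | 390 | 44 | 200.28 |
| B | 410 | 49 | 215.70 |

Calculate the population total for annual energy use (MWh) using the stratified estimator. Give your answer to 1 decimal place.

τ̂_st = Σ N_h ȳ_h = 390·200.28 + 410·215.70 = 166546.2

τ̂_st ≈ 166546.2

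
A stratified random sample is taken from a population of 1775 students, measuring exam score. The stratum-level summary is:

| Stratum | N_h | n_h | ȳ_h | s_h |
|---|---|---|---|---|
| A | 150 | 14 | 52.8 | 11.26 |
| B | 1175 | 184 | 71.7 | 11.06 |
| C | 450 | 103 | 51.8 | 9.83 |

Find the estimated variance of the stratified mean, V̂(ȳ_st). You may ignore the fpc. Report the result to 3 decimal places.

V̂(ȳ_st) = Σ W_h² s_h²/n_h, with W_h = N_h/N and N = 1775:
  stratum A: (150/1775)²·11.26²/14 = 0.0646747
  stratum B: (1175/1775)²·11.06²/184 = 0.291321
  stratum C: (450/1775)²·9.83²/103 = 0.0602973
V̂(ȳ_st) = 0.416293

V̂(ȳ_st) ≈ 0.416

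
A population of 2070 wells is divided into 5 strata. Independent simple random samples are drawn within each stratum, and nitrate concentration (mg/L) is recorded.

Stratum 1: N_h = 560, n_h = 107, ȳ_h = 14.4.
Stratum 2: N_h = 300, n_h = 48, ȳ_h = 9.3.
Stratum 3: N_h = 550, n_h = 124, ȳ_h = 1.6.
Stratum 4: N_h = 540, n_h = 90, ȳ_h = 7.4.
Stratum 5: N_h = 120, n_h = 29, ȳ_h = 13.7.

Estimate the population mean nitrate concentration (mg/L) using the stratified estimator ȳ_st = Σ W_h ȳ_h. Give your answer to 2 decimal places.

N = Σ N_h = 2070. Stratum weights W_h = N_h/N.
ȳ_st = (560·14.4 + 300·9.3 + 550·1.6 + 540·7.4 + 120·13.7) / 2070 = 8.3932

ȳ_st ≈ 8.39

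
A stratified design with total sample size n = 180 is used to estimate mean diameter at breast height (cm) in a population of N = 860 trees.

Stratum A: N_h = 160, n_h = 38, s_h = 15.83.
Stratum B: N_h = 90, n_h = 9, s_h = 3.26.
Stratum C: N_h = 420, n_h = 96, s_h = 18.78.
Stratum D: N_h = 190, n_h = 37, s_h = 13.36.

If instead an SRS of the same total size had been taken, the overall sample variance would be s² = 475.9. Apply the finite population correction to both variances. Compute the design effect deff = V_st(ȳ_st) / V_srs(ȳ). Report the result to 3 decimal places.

V̂(ȳ_st) = Σ W_h² (1 − n_h/N_h) s_h²/n_h, with W_h = N_h/N and N = 860:
  stratum A: (160/860)²·(1 − 38/160)·15.83²/38 = 0.174045
  stratum B: (90/860)²·(1 − 9/90)·3.26²/9 = 0.0116392
  stratum C: (420/860)²·(1 − 96/420)·18.78²/96 = 0.675954
  stratum D: (190/860)²·(1 − 37/190)·13.36²/37 = 0.189609
V_st = 1.05125
V_srs = (1 − 180/860)·475.9/180 = 2.09052
deff = V_st / V_srs = 1.05125/2.09052 = 0.5029

deff ≈ 0.503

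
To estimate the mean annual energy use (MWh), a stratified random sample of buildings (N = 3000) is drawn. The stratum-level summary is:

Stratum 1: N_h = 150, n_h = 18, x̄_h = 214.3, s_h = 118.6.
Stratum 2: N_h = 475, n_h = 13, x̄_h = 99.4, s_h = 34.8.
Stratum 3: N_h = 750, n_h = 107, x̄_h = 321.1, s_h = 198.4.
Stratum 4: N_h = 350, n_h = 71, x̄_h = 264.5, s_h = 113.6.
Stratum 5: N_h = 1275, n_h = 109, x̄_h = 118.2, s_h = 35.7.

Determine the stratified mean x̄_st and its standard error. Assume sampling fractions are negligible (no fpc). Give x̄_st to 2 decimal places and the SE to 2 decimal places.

x̄_st ≈ 187.82, SE ≈ 5.65

x̄_st = Σ W_h x̄_h = (150·214.3 + 475·99.4 + 750·321.1 + 350·264.5 + 1275·118.2)/3000 = 187.82167
V̂(x̄_st) = Σ W_h² s_h²/n_h, with W_h = N_h/N and N = 3000:
  stratum 1: (150/3000)²·118.6²/18 = 1.95361
  stratum 2: (475/3000)²·34.8²/13 = 2.33539
  stratum 3: (750/3000)²·198.4²/107 = 22.9921
  stratum 4: (350/3000)²·113.6²/71 = 2.47396
  stratum 5: (1275/3000)²·35.7²/109 = 2.11197
V̂(x̄_st) = 31.8671
SE(x̄_st) = √31.8671 = 5.64509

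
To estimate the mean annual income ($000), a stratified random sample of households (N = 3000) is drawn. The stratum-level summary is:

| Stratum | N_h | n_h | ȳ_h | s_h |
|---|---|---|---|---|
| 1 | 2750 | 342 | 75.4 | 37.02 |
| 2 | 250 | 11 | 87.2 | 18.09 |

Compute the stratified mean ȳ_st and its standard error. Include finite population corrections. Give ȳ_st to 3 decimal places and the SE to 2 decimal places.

ȳ_st ≈ 76.383, SE ≈ 1.77

ȳ_st = Σ W_h ȳ_h = (2750·75.4 + 250·87.2)/3000 = 76.38333
V̂(ȳ_st) = Σ W_h² (1 − n_h/N_h) s_h²/n_h, with W_h = N_h/N and N = 3000:
  stratum 1: (2750/3000)²·(1 − 342/2750)·37.02²/342 = 2.94845
  stratum 2: (250/3000)²·(1 − 11/250)·18.09²/11 = 0.197506
V̂(ȳ_st) = 3.14595
SE(ȳ_st) = √3.14595 = 1.77368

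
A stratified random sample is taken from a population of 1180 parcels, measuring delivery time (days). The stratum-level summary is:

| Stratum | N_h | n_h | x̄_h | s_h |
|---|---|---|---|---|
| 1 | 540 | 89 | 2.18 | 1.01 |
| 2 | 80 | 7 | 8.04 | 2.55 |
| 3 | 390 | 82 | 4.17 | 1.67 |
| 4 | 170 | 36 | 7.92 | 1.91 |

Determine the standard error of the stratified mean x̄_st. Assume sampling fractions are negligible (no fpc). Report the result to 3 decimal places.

V̂(x̄_st) = Σ W_h² s_h²/n_h, with W_h = N_h/N and N = 1180:
  stratum 1: (540/1180)²·1.01²/89 = 0.00240036
  stratum 2: (80/1180)²·2.55²/7 = 0.00426971
  stratum 3: (390/1180)²·1.67²/82 = 0.00371522
  stratum 4: (170/1180)²·1.91²/36 = 0.00210328
V̂(x̄_st) = 0.0124886
SE(x̄_st) = √0.0124886 = 0.111752

SE(x̄_st) ≈ 0.112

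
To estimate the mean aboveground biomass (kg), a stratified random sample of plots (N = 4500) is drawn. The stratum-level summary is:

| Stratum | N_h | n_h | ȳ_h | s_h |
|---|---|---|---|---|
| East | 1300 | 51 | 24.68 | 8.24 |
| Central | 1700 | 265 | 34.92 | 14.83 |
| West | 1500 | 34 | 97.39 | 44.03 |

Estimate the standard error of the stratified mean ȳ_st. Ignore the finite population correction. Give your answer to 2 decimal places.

SE(ȳ_st) ≈ 2.56

V̂(ȳ_st) = Σ W_h² s_h²/n_h, with W_h = N_h/N and N = 4500:
  stratum East: (1300/4500)²·8.24²/51 = 0.111108
  stratum Central: (1700/4500)²·14.83²/265 = 0.118443
  stratum West: (1500/4500)²·44.03²/34 = 6.33543
V̂(ȳ_st) = 6.56498
SE(ȳ_st) = √6.56498 = 2.56222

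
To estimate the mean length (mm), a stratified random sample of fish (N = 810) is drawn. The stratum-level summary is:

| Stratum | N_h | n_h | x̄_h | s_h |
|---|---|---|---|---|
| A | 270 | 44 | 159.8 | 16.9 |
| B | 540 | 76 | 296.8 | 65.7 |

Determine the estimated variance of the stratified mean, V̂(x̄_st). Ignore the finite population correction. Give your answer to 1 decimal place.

V̂(x̄_st) = Σ W_h² s_h²/n_h, with W_h = N_h/N and N = 810:
  stratum A: (270/810)²·16.9²/44 = 0.721237
  stratum B: (540/810)²·65.7²/76 = 25.2426
V̂(x̄_st) = 25.9639

V̂(x̄_st) ≈ 26.0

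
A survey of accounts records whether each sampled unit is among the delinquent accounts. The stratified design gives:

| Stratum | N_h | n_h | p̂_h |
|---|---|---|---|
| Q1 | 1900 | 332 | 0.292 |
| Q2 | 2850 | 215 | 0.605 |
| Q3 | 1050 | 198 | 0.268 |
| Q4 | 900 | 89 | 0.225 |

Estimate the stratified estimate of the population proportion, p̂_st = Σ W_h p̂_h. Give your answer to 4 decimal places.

N = 6700; stratum weights W_h = N_h/N.
p̂_st = Σ W_h p̂_h = (1900·0.292 + 2850·0.605 + 1050·0.268 + 900·0.225)/6700 = 0.41238

p̂_st ≈ 0.4124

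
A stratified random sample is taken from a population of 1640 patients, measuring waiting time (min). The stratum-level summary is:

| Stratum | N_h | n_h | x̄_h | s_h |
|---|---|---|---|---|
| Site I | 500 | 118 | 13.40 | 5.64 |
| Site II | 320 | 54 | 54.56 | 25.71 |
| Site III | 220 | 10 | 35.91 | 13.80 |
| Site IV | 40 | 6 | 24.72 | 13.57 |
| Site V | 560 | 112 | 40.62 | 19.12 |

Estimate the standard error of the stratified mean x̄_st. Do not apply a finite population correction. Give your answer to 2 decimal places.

SE(x̄_st) ≈ 1.11

V̂(x̄_st) = Σ W_h² s_h²/n_h, with W_h = N_h/N and N = 1640:
  stratum Site I: (500/1640)²·5.64²/118 = 0.025057
  stratum Site II: (320/1640)²·25.71²/54 = 0.466039
  stratum Site III: (220/1640)²·13.80²/10 = 0.342701
  stratum Site IV: (40/1640)²·13.57²/6 = 0.0182575
  stratum Site V: (560/1640)²·19.12²/112 = 0.38058
V̂(x̄_st) = 1.23264
SE(x̄_st) = √1.23264 = 1.11024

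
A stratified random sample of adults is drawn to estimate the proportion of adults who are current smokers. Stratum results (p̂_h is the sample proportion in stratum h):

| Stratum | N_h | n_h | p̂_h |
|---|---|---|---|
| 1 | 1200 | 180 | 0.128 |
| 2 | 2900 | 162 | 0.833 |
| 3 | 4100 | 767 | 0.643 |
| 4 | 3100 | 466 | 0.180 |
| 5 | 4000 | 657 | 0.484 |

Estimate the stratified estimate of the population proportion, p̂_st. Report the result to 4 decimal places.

N = 15300; stratum weights W_h = N_h/N.
p̂_st = Σ W_h p̂_h = (1200·0.128 + 2900·0.833 + 4100·0.643 + 3100·0.180 + 4000·0.484)/15300 = 0.50324

p̂_st ≈ 0.5032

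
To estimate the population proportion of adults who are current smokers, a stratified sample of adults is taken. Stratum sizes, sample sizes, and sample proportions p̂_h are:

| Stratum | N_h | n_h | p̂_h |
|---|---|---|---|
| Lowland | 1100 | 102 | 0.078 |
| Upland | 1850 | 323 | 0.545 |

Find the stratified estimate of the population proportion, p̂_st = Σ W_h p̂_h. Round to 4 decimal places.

N = 2950; stratum weights W_h = N_h/N.
p̂_st = Σ W_h p̂_h = (1100·0.078 + 1850·0.545)/2950 = 0.37086

p̂_st ≈ 0.3709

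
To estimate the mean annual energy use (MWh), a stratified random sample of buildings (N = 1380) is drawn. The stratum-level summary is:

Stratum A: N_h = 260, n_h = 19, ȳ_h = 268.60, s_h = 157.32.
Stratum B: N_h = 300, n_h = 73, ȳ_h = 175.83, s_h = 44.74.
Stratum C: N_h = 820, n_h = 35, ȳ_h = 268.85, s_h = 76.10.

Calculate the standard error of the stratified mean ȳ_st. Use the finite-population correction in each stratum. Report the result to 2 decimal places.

SE(ȳ_st) ≈ 9.99

V̂(ȳ_st) = Σ W_h² (1 − n_h/N_h) s_h²/n_h, with W_h = N_h/N and N = 1380:
  stratum A: (260/1380)²·(1 − 19/260)·157.32²/19 = 42.8594
  stratum B: (300/1380)²·(1 − 73/300)·44.74²/73 = 0.980524
  stratum C: (820/1380)²·(1 − 35/820)·76.10²/35 = 55.9277
V̂(ȳ_st) = 99.7676
SE(ȳ_st) = √99.7676 = 9.98837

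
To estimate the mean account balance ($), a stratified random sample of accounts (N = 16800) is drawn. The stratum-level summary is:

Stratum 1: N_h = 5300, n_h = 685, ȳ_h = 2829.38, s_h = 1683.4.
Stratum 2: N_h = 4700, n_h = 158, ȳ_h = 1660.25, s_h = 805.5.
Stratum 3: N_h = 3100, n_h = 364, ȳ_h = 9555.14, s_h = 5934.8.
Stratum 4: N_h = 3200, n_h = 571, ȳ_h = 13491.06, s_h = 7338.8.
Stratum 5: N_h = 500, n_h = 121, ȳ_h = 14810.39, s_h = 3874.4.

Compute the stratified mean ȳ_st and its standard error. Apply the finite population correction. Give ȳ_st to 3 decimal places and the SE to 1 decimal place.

ȳ_st ≈ 6130.739, SE ≈ 80.4

ȳ_st = Σ W_h ȳ_h = (5300·2829.38 + 4700·1660.25 + 3100·9555.14 + 3200·13491.06 + 500·14810.39)/16800 = 6130.73869
V̂(ȳ_st) = Σ W_h² (1 − n_h/N_h) s_h²/n_h, with W_h = N_h/N and N = 16800:
  stratum 1: (5300/16800)²·(1 − 685/5300)·1683.4²/685 = 358.52
  stratum 2: (4700/16800)²·(1 − 158/4700)·805.5²/158 = 310.599
  stratum 3: (3100/16800)²·(1 − 364/3100)·5934.8²/364 = 2907.84
  stratum 4: (3200/16800)²·(1 − 571/3200)·7338.8²/571 = 2811.49
  stratum 5: (500/16800)²·(1 − 121/500)·3874.4²/121 = 83.2941
V̂(ȳ_st) = 6471.74
SE(ȳ_st) = √6471.74 = 80.4471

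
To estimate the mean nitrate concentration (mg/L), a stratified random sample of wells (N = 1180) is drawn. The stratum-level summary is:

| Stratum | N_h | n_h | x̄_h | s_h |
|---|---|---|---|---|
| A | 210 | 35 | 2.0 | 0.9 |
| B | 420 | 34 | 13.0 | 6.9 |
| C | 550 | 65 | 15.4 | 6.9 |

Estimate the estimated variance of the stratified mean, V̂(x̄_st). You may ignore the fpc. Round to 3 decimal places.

V̂(x̄_st) ≈ 0.337

V̂(x̄_st) = Σ W_h² s_h²/n_h, with W_h = N_h/N and N = 1180:
  stratum A: (210/1180)²·0.9²/35 = 0.000732979
  stratum B: (420/1180)²·6.9²/34 = 0.1774
  stratum C: (550/1180)²·6.9²/65 = 0.159128
V̂(x̄_st) = 0.337261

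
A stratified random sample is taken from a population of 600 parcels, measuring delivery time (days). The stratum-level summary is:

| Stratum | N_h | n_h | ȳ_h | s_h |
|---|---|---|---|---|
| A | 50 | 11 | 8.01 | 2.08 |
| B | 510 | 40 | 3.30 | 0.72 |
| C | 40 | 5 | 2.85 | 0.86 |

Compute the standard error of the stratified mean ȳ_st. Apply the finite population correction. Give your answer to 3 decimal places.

V̂(ȳ_st) = Σ W_h² (1 − n_h/N_h) s_h²/n_h, with W_h = N_h/N and N = 600:
  stratum A: (50/600)²·(1 − 11/50)·2.08²/11 = 0.00213042
  stratum B: (510/600)²·(1 − 40/510)·0.72²/40 = 0.0086292
  stratum C: (40/600)²·(1 − 5/40)·0.86²/5 = 0.000575244
V̂(ȳ_st) = 0.0113349
SE(ȳ_st) = √0.0113349 = 0.106465

SE(ȳ_st) ≈ 0.106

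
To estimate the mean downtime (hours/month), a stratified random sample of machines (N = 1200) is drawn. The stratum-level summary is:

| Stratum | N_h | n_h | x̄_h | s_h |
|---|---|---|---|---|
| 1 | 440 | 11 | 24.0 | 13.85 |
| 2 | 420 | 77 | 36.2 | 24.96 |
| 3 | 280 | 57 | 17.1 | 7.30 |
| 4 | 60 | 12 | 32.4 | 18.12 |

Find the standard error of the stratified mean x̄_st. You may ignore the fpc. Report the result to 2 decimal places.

V̂(x̄_st) = Σ W_h² s_h²/n_h, with W_h = N_h/N and N = 1200:
  stratum 1: (440/1200)²·13.85²/11 = 2.3445
  stratum 2: (420/1200)²·24.96²/77 = 0.991139
  stratum 3: (280/1200)²·7.30²/57 = 0.0509008
  stratum 4: (60/1200)²·18.12²/12 = 0.068403
V̂(x̄_st) = 3.45494
SE(x̄_st) = √3.45494 = 1.85875

SE(x̄_st) ≈ 1.86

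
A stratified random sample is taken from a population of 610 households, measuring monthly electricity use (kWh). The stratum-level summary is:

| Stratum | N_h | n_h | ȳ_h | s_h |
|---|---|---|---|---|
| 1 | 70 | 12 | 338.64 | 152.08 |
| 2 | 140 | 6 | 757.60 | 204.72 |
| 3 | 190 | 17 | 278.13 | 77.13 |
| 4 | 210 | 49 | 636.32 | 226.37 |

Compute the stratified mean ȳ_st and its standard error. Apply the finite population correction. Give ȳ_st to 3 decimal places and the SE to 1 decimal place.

ȳ_st ≈ 518.427, SE ≈ 22.3

ȳ_st = Σ W_h ȳ_h = (70·338.64 + 140·757.60 + 190·278.13 + 210·636.32)/610 = 518.42738
V̂(ȳ_st) = Σ W_h² (1 − n_h/N_h) s_h²/n_h, with W_h = N_h/N and N = 610:
  stratum 1: (70/610)²·(1 − 12/70)·152.08²/12 = 21.0295
  stratum 2: (140/610)²·(1 − 6/140)·204.72²/6 = 352.162
  stratum 3: (190/610)²·(1 − 17/190)·77.13²/17 = 30.9128
  stratum 4: (210/610)²·(1 − 49/210)·226.37²/49 = 95.0227
V̂(ȳ_st) = 499.127
SE(ȳ_st) = √499.127 = 22.3411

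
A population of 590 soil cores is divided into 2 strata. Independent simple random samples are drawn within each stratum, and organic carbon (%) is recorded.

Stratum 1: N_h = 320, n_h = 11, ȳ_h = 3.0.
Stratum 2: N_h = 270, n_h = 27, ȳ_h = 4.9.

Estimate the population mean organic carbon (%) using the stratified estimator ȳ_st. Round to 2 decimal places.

N = Σ N_h = 590. Stratum weights W_h = N_h/N.
ȳ_st = (320·3.0 + 270·4.9) / 590 = 3.8695

ȳ_st ≈ 3.87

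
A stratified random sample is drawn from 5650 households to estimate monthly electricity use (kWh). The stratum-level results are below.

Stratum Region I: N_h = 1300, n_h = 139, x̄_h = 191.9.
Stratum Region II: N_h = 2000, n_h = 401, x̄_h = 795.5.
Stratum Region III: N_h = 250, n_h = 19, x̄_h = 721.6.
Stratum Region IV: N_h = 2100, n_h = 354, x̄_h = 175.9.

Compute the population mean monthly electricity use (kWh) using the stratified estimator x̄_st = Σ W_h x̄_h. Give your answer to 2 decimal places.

x̄_st ≈ 423.05

N = Σ N_h = 5650. Stratum weights W_h = N_h/N.
x̄_st = (1300·191.9 + 2000·795.5 + 250·721.6 + 2100·175.9) / 5650 = 423.0549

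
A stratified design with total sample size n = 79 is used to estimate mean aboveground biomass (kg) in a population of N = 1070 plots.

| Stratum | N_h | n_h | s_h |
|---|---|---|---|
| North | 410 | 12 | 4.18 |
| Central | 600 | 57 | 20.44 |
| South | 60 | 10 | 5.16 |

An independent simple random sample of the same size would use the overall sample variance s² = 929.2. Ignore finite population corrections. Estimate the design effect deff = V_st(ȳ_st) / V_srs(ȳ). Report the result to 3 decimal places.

deff ≈ 0.215

V̂(ȳ_st) = Σ W_h² s_h²/n_h, with W_h = N_h/N and N = 1070:
  stratum North: (410/1070)²·4.18²/12 = 0.213782
  stratum Central: (600/1070)²·20.44²/57 = 2.30474
  stratum South: (60/1070)²·5.16²/10 = 0.0083721
V_st = 2.52689
V_srs = s²/n = 929.2/79 = 11.762
deff = V_st / V_srs = 2.52689/11.762 = 0.2148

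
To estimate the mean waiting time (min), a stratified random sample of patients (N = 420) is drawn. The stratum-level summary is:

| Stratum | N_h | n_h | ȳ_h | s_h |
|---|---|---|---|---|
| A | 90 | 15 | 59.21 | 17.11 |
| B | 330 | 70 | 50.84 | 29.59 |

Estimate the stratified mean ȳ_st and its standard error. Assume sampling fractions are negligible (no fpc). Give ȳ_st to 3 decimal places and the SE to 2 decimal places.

ȳ_st = Σ W_h ȳ_h = (90·59.21 + 330·50.84)/420 = 52.63357
V̂(ȳ_st) = Σ W_h² s_h²/n_h, with W_h = N_h/N and N = 420:
  stratum A: (90/420)²·17.11²/15 = 0.89618
  stratum B: (330/420)²·29.59²/70 = 7.72185
V̂(ȳ_st) = 8.61803
SE(ȳ_st) = √8.61803 = 2.93565

ȳ_st ≈ 52.634, SE ≈ 2.94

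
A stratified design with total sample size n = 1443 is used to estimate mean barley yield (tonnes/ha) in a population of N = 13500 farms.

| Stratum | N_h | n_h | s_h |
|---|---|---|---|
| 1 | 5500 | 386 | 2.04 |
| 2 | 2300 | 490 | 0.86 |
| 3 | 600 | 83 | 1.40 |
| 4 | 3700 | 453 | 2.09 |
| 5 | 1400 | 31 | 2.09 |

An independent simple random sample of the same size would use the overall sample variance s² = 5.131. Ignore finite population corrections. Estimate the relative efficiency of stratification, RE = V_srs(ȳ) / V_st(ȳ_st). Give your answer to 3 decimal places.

RE ≈ 0.863

V̂(ȳ_st) = Σ W_h² s_h²/n_h, with W_h = N_h/N and N = 13500:
  stratum 1: (5500/13500)²·2.04²/386 = 0.0017895
  stratum 2: (2300/13500)²·0.86²/490 = 4.38116e-05
  stratum 3: (600/13500)²·1.40²/83 = 4.66458e-05
  stratum 4: (3700/13500)²·2.09²/453 = 0.00072432
  stratum 5: (1400/13500)²·2.09²/31 = 0.00151537
V_st = 0.00411965
V_srs = s²/n = 5.131/1443 = 0.00355579
Relative efficiency = V_srs / V_st = 0.00355579/0.00411965 = 0.8631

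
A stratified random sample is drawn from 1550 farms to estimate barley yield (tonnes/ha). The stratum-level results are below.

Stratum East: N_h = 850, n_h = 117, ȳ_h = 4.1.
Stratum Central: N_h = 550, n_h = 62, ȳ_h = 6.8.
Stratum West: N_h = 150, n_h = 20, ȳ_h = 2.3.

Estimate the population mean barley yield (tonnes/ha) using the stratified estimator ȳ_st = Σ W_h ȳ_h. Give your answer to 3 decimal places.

N = Σ N_h = 1550. Stratum weights W_h = N_h/N.
ȳ_st = (850·4.1 + 550·6.8 + 150·2.3) / 1550 = 4.88387

ȳ_st ≈ 4.884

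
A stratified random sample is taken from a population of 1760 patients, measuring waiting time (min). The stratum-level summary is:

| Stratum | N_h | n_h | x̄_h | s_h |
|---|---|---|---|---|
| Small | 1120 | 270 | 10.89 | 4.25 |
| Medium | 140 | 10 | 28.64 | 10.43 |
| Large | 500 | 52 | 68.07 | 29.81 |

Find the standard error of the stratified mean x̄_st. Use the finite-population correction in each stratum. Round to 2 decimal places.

V̂(x̄_st) = Σ W_h² (1 − n_h/N_h) s_h²/n_h, with W_h = N_h/N and N = 1760:
  stratum Small: (1120/1760)²·(1 − 270/1120)·4.25²/270 = 0.0205601
  stratum Medium: (140/1760)²·(1 − 10/140)·10.43²/10 = 0.0639167
  stratum Large: (500/1760)²·(1 − 52/500)·29.81²/52 = 1.23579
V̂(x̄_st) = 1.32026
SE(x̄_st) = √1.32026 = 1.14903

SE(x̄_st) ≈ 1.15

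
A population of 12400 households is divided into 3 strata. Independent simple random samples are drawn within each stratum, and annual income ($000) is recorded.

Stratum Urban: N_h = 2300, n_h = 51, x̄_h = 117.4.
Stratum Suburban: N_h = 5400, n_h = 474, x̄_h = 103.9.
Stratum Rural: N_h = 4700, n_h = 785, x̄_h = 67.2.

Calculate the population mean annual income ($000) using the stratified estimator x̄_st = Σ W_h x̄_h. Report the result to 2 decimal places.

N = Σ N_h = 12400. Stratum weights W_h = N_h/N.
x̄_st = (2300·117.4 + 5400·103.9 + 4700·67.2) / 12400 = 92.4935

x̄_st ≈ 92.49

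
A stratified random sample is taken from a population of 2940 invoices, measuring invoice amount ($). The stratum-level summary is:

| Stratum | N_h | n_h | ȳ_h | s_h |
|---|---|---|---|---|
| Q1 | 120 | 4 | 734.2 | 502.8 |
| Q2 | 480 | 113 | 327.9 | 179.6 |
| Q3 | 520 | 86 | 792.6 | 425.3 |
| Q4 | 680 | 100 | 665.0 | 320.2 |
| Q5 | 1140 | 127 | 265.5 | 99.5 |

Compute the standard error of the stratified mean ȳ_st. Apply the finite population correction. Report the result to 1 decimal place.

V̂(ȳ_st) = Σ W_h² (1 − n_h/N_h) s_h²/n_h, with W_h = N_h/N and N = 2940:
  stratum Q1: (120/2940)²·(1 − 4/120)·502.8²/4 = 101.783
  stratum Q2: (480/2940)²·(1 − 113/480)·179.6²/113 = 5.81764
  stratum Q3: (520/2940)²·(1 − 86/520)·425.3²/86 = 54.915
  stratum Q4: (680/2940)²·(1 − 100/680)·320.2²/100 = 46.7827
  stratum Q5: (1140/2940)²·(1 − 127/1140)·99.5²/127 = 10.4151
V̂(ȳ_st) = 219.713
SE(ȳ_st) = √219.713 = 14.8227

SE(ȳ_st) ≈ 14.8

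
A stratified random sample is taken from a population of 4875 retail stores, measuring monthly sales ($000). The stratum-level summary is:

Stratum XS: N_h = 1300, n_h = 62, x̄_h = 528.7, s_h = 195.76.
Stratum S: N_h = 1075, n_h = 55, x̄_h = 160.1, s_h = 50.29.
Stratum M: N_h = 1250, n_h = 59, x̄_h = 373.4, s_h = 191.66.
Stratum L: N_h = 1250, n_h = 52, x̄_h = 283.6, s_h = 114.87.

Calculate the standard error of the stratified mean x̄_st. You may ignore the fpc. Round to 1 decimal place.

SE(x̄_st) ≈ 10.2

V̂(x̄_st) = Σ W_h² s_h²/n_h, with W_h = N_h/N and N = 4875:
  stratum XS: (1300/4875)²·195.76²/62 = 43.9535
  stratum S: (1075/4875)²·50.29²/55 = 2.23598
  stratum M: (1250/4875)²·191.66²/59 = 40.9338
  stratum L: (1250/4875)²·114.87²/52 = 16.6833
V̂(x̄_st) = 103.807
SE(x̄_st) = √103.807 = 10.1885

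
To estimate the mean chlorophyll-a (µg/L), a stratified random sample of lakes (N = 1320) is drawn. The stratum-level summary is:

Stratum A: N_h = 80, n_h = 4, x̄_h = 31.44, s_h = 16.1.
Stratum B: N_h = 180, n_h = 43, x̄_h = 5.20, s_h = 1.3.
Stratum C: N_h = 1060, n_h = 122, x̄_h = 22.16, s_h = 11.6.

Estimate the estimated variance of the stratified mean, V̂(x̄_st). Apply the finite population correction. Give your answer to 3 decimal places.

V̂(x̄_st) = Σ W_h² (1 − n_h/N_h) s_h²/n_h, with W_h = N_h/N and N = 1320:
  stratum A: (80/1320)²·(1 − 4/80)·16.1²/4 = 0.226124
  stratum B: (180/1320)²·(1 − 43/180)·1.3²/43 = 0.000556242
  stratum C: (1060/1320)²·(1 − 122/1060)·11.6²/122 = 0.629386
V̂(x̄_st) = 0.856067

V̂(x̄_st) ≈ 0.856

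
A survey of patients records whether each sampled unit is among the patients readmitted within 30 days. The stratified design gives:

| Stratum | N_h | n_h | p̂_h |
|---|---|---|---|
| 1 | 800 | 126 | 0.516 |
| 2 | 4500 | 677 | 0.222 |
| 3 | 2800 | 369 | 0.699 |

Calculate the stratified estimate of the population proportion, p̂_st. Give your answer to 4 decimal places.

p̂_st ≈ 0.4159

N = 8100; stratum weights W_h = N_h/N.
p̂_st = Σ W_h p̂_h = (800·0.516 + 4500·0.222 + 2800·0.699)/8100 = 0.41593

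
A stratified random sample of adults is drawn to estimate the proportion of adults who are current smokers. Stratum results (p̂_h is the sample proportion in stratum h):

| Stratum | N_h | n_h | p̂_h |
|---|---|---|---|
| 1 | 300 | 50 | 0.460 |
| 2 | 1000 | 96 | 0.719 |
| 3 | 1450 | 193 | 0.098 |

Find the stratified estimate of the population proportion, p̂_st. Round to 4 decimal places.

N = 2750; stratum weights W_h = N_h/N.
p̂_st = Σ W_h p̂_h = (300·0.460 + 1000·0.719 + 1450·0.098)/2750 = 0.36331

p̂_st ≈ 0.3633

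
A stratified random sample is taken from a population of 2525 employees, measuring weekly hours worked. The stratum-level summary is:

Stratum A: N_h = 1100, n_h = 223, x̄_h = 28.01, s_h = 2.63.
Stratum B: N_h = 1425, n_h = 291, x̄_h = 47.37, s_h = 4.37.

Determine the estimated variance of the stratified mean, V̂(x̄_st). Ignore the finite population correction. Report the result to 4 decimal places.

V̂(x̄_st) = Σ W_h² s_h²/n_h, with W_h = N_h/N and N = 2525:
  stratum A: (1100/2525)²·2.63²/223 = 0.00588666
  stratum B: (1425/2525)²·4.37²/291 = 0.0209015
V̂(x̄_st) = 0.0267881

V̂(x̄_st) ≈ 0.0268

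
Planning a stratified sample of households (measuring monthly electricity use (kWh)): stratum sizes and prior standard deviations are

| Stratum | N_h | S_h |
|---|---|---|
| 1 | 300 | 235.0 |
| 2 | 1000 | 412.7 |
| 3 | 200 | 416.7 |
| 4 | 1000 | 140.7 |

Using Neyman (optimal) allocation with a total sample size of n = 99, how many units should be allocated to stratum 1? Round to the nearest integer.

10

Neyman allocation: n_h = n · N_h S_h / Σ N_i S_i, with n = 99.
  stratum 1: N_h·S_h = 300·235.0 = 70500.00
  stratum 2: N_h·S_h = 1000·412.7 = 412700.00
  stratum 3: N_h·S_h = 200·416.7 = 83340.00
  stratum 4: N_h·S_h = 1000·140.7 = 140700.00
Σ N_h S_h = 707240.00
n for stratum 1 = 99·70500.00/707240.00 = 9.869 → 10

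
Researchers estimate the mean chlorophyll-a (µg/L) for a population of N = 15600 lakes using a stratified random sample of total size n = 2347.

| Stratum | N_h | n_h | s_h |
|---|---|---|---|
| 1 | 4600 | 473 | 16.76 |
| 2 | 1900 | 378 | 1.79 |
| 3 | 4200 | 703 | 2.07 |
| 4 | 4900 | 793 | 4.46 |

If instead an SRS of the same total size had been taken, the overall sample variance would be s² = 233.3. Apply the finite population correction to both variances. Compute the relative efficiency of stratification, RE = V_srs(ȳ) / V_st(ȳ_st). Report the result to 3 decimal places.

RE ≈ 1.728

V̂(ȳ_st) = Σ W_h² (1 − n_h/N_h) s_h²/n_h, with W_h = N_h/N and N = 15600:
  stratum 1: (4600/15600)²·(1 − 473/4600)·16.76²/473 = 0.0463266
  stratum 2: (1900/15600)²·(1 − 378/1900)·1.79²/378 = 0.000100724
  stratum 3: (4200/15600)²·(1 − 703/4200)·2.07²/703 = 0.000367859
  stratum 4: (4900/15600)²·(1 − 793/4900)·4.46²/793 = 0.00207428
V_st = 0.0488694
V_srs = (1 − 2347/15600)·233.3/2347 = 0.0844484
Relative efficiency = V_srs / V_st = 0.0844484/0.0488694 = 1.7280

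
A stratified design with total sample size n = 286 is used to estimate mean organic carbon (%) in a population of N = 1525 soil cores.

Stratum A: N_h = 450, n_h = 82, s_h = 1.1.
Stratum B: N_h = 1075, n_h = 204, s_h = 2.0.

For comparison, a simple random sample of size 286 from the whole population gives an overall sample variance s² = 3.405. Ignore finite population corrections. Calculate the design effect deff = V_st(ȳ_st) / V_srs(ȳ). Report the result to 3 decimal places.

deff ≈ 0.926

V̂(ȳ_st) = Σ W_h² s_h²/n_h, with W_h = N_h/N and N = 1525:
  stratum A: (450/1525)²·1.1²/82 = 0.00128486
  stratum B: (1075/1525)²·2.0²/204 = 0.00974332
V_st = 0.0110282
V_srs = s²/n = 3.405/286 = 0.0119056
deff = V_st / V_srs = 0.0110282/0.0119056 = 0.9263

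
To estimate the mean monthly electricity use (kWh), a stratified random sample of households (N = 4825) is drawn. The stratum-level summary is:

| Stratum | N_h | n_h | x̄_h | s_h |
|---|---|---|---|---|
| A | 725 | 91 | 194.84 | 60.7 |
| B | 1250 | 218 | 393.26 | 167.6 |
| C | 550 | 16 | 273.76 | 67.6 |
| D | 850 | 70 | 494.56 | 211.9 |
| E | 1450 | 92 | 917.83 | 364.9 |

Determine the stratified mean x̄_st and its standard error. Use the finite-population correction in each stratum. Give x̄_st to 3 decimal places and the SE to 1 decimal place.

x̄_st ≈ 525.312, SE ≈ 12.3

x̄_st = Σ W_h x̄_h = (725·194.84 + 1250·393.26 + 550·273.76 + 850·494.56 + 1450·917.83)/4825 = 525.31223
V̂(x̄_st) = Σ W_h² (1 − n_h/N_h) s_h²/n_h, with W_h = N_h/N and N = 4825:
  stratum A: (725/4825)²·(1 − 91/725)·60.7²/91 = 0.799408
  stratum B: (1250/4825)²·(1 − 218/1250)·167.6²/218 = 7.13981
  stratum C: (550/4825)²·(1 − 16/550)·67.6²/16 = 3.60315
  stratum D: (850/4825)²·(1 − 70/850)·211.9²/70 = 18.2677
  stratum E: (1450/4825)²·(1 − 92/1450)·364.9²/92 = 122.415
V̂(x̄_st) = 152.225
SE(x̄_st) = √152.225 = 12.3379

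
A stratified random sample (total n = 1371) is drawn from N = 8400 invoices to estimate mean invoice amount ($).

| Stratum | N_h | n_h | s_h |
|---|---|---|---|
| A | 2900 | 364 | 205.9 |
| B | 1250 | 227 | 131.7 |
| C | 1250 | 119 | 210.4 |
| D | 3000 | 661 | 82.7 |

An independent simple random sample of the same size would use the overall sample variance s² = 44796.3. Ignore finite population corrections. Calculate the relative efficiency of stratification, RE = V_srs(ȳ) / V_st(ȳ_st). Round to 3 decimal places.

V̂(ȳ_st) = Σ W_h² s_h²/n_h, with W_h = N_h/N and N = 8400:
  stratum A: (2900/8400)²·205.9²/364 = 13.8819
  stratum B: (1250/8400)²·131.7²/227 = 1.69203
  stratum C: (1250/8400)²·210.4²/119 = 8.2377
  stratum D: (3000/8400)²·82.7²/661 = 1.31976
V_st = 25.1314
V_srs = s²/n = 44796.3/1371 = 32.6742
Relative efficiency = V_srs / V_st = 32.6742/25.1314 = 1.3001

RE ≈ 1.300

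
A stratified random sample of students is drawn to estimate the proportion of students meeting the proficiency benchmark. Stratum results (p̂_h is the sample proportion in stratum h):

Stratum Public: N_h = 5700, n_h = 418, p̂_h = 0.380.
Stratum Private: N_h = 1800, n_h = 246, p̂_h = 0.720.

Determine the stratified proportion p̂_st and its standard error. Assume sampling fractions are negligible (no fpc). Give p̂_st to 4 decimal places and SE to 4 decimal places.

p̂_st ≈ 0.4616, SE ≈ 0.0193

N = 7500; stratum weights W_h = N_h/N.
p̂_st = Σ W_h p̂_h = (5700·0.380 + 1800·0.720)/7500 = 0.46160
V̂(p̂_st) = Σ W_h² p̂_h(1−p̂_h)/(n_h−1):
  stratum Public: (5700/7500)²·0.380·0.620/417 = 0.000326337
  stratum Private: (1800/7500)²·0.720·0.280/245 = 4.73966e-05
V̂(p̂_st) = 0.000373734; SE = √V̂ = 0.0193322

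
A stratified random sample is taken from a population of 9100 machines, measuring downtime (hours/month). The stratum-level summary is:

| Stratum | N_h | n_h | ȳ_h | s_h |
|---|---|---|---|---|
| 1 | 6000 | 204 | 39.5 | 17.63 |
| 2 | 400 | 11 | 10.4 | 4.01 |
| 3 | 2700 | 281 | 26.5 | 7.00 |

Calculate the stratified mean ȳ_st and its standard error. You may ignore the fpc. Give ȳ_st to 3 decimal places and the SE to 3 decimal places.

ȳ_st = Σ W_h ȳ_h = (6000·39.5 + 400·10.4 + 2700·26.5)/9100 = 34.36374
V̂(ȳ_st) = Σ W_h² s_h²/n_h, with W_h = N_h/N and N = 9100:
  stratum 1: (6000/9100)²·17.63²/204 = 0.66236
  stratum 2: (400/9100)²·4.01²/11 = 0.00282445
  stratum 3: (2700/9100)²·7.00²/281 = 0.0153509
V̂(ȳ_st) = 0.680535
SE(ȳ_st) = √0.680535 = 0.824946

ȳ_st ≈ 34.364, SE ≈ 0.825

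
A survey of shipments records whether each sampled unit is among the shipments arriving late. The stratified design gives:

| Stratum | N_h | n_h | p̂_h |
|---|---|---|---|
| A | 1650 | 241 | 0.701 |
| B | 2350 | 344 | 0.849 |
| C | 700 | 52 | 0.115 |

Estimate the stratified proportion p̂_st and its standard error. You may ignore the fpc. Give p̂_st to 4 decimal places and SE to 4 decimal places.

N = 4700; stratum weights W_h = N_h/N.
p̂_st = Σ W_h p̂_h = (1650·0.701 + 2350·0.849 + 700·0.115)/4700 = 0.68772
V̂(p̂_st) = Σ W_h² p̂_h(1−p̂_h)/(n_h−1):
  stratum A: (1650/4700)²·0.701·0.299/240 = 0.000107634
  stratum B: (2350/4700)²·0.849·0.151/343 = 9.34395e-05
  stratum C: (700/4700)²·0.115·0.885/51 = 4.42661e-05
V̂(p̂_st) = 0.00024534; SE = √V̂ = 0.0156633

p̂_st ≈ 0.6877, SE ≈ 0.0157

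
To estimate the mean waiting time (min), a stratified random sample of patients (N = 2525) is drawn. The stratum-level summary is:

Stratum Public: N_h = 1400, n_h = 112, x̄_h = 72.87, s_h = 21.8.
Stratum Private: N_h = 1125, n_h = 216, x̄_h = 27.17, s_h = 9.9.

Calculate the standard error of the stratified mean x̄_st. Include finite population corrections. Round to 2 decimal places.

V̂(x̄_st) = Σ W_h² (1 − n_h/N_h) s_h²/n_h, with W_h = N_h/N and N = 2525:
  stratum Public: (1400/2525)²·(1 − 112/1400)·21.8²/112 = 1.2001
  stratum Private: (1125/2525)²·(1 − 216/1125)·9.9²/216 = 0.0727797
V̂(x̄_st) = 1.27288
SE(x̄_st) = √1.27288 = 1.12822

SE(x̄_st) ≈ 1.13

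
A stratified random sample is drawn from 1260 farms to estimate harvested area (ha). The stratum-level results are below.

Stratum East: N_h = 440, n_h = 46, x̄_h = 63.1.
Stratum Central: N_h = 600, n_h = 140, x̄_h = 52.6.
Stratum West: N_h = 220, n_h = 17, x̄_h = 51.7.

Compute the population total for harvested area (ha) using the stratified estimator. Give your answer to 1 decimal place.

τ̂_st ≈ 70698.0

τ̂_st = Σ N_h x̄_h = 440·63.1 + 600·52.6 + 220·51.7 = 70698.0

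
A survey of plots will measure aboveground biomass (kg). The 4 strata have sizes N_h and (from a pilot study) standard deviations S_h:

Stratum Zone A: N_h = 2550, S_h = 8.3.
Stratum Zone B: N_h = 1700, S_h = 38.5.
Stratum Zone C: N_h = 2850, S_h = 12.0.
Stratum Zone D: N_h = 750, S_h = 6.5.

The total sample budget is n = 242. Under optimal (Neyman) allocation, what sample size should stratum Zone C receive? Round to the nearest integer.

Neyman allocation: n_h = n · N_h S_h / Σ N_i S_i, with n = 242.
  stratum Zone A: N_h·S_h = 2550·8.3 = 21165.00
  stratum Zone B: N_h·S_h = 1700·38.5 = 65450.00
  stratum Zone C: N_h·S_h = 2850·12.0 = 34200.00
  stratum Zone D: N_h·S_h = 750·6.5 = 4875.00
Σ N_h S_h = 125690.00
n for stratum Zone C = 242·34200.00/125690.00 = 65.848 → 66

66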